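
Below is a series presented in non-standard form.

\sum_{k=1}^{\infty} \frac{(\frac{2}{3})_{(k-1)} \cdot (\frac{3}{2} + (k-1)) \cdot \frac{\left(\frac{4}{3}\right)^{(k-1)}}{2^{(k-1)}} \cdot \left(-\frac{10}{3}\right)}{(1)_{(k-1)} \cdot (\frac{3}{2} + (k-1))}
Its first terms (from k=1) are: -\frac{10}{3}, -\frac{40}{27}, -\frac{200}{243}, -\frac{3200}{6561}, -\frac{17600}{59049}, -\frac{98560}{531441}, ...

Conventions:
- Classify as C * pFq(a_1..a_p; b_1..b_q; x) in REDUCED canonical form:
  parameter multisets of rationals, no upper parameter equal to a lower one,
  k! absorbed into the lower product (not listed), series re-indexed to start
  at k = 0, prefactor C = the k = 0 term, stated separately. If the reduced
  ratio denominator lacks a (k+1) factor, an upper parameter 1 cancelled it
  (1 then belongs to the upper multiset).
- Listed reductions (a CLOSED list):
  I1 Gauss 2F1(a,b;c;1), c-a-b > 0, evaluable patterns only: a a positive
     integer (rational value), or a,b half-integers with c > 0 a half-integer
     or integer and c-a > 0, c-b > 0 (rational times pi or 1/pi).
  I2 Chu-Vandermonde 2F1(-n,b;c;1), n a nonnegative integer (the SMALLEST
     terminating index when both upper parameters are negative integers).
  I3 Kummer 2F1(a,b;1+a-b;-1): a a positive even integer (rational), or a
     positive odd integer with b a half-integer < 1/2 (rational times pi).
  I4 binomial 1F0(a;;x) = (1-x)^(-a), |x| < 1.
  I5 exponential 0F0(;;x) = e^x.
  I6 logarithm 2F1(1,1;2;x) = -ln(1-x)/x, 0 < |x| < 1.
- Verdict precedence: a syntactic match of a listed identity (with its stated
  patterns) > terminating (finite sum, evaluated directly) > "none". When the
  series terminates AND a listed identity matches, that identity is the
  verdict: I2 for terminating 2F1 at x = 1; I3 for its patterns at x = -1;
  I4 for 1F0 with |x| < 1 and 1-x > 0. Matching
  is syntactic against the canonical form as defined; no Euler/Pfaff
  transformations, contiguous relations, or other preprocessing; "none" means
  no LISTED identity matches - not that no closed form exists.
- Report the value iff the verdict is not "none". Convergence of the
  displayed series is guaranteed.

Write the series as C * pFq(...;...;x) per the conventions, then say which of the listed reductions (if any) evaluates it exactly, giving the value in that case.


Structural cue: with t_0 = -\frac{10}{3}, the two k-th powers (C = -10/3, x = 2/3) combine into one argument.
Term ratio: r(k) = \frac{2}{3} * (k+\frac{2}{3}) / [(k+1)] ; factor over Q: parameters, x = \frac{2}{3}, and C = -\frac{10}{3}.

x = \frac{2}{3} here; the reduced form reads 1F0, upper {\frac{2}{3}}, lower {-}, C = -\frac{10}{3}. Verdict at x = \frac{2}{3}: binomial (I4) matches (the 1F0 binomial series: exponent -2/3, x = \frac{2}{3}). Its exact value is \left(-\frac{10}{3}\right) \cdot \left(\frac{1}{3}\right)^{-\frac{2}{3}}.


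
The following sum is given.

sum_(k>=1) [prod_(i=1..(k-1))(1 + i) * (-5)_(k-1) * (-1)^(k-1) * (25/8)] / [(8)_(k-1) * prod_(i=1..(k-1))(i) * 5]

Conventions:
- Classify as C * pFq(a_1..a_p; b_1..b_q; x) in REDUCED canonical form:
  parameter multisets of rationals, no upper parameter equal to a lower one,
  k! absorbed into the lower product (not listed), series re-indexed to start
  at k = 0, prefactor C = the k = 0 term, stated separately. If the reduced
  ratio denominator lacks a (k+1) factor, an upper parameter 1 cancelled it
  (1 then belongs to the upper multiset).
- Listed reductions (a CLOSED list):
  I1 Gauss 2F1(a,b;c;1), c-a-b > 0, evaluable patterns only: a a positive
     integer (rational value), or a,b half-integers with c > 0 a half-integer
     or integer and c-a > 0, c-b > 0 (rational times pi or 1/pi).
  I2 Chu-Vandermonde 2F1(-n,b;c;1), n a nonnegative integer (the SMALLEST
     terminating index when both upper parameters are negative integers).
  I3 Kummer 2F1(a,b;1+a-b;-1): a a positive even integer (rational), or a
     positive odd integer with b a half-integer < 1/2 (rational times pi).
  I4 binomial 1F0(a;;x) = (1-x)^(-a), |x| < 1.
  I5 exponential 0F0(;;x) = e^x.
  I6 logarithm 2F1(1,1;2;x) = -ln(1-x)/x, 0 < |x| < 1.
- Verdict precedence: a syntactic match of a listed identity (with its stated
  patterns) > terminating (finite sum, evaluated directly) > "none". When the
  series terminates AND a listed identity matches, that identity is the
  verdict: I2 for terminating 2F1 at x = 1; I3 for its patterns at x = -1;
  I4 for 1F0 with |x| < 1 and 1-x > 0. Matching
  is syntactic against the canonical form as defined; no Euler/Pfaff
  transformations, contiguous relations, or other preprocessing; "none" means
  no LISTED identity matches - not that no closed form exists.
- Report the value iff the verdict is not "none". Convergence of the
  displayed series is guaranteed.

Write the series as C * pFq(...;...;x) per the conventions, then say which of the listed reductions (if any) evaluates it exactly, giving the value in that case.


With C = 5/8: the canonical form is 2F1(-5, 2; 8; -1). Verdict: the Kummer evaluation I3 fires (x = -1; c = 8 equals 1+a-b for upper {-5, 2}: listed pattern). Hence: 35/16.

Structural cue: x = (-1) and the constant factors (C = 5/8) combine into one prefactor.
Step ratio: r(k) = (-1) * (k-5) (k+2) / [(k+8) (k+1)] ; factor over Q: parameters, x = (-1), and C = 5/8.


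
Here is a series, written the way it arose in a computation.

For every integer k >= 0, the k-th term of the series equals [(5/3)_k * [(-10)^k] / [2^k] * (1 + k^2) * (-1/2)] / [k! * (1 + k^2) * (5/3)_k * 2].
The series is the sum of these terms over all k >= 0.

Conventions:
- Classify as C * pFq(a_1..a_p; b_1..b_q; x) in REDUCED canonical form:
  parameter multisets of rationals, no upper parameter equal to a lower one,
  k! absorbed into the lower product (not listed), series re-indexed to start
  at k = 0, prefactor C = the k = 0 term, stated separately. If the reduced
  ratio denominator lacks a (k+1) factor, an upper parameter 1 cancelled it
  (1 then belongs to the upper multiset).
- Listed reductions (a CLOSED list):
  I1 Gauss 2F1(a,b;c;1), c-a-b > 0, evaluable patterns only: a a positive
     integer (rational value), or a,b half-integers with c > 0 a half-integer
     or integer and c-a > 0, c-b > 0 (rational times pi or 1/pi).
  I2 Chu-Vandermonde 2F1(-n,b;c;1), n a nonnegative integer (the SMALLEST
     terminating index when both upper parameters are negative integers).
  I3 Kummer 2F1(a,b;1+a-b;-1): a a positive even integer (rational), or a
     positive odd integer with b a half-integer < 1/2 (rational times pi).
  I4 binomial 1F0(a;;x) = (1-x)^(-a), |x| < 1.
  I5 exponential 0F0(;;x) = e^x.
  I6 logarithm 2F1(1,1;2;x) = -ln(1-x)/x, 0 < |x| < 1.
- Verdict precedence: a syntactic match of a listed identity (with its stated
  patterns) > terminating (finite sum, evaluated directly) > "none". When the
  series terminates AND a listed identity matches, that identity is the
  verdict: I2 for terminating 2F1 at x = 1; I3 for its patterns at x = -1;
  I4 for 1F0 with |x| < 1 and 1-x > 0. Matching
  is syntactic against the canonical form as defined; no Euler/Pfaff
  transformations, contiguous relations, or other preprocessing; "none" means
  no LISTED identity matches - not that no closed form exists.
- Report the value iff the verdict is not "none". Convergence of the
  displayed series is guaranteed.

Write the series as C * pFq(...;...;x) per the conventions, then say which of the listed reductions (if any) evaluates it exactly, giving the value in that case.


x = -5 here; the reduced form reads 0F0, upper {-}, lower {-}, C = -1/4. Verdict: the I5 exponential reduction matches (the 0F0 exponential series at x = -5). Hence: (-1/4) * e^(-5).

Structural cue: x = (-5) and k^2 + 1 divides numerator and denominator alike; prefactor -1/4 after cancelling.
Ratio: r(k) = (-5) * 1 / [(k+1)] - rational in k. x = (-5); t_0 = -1/4; negate the roots.


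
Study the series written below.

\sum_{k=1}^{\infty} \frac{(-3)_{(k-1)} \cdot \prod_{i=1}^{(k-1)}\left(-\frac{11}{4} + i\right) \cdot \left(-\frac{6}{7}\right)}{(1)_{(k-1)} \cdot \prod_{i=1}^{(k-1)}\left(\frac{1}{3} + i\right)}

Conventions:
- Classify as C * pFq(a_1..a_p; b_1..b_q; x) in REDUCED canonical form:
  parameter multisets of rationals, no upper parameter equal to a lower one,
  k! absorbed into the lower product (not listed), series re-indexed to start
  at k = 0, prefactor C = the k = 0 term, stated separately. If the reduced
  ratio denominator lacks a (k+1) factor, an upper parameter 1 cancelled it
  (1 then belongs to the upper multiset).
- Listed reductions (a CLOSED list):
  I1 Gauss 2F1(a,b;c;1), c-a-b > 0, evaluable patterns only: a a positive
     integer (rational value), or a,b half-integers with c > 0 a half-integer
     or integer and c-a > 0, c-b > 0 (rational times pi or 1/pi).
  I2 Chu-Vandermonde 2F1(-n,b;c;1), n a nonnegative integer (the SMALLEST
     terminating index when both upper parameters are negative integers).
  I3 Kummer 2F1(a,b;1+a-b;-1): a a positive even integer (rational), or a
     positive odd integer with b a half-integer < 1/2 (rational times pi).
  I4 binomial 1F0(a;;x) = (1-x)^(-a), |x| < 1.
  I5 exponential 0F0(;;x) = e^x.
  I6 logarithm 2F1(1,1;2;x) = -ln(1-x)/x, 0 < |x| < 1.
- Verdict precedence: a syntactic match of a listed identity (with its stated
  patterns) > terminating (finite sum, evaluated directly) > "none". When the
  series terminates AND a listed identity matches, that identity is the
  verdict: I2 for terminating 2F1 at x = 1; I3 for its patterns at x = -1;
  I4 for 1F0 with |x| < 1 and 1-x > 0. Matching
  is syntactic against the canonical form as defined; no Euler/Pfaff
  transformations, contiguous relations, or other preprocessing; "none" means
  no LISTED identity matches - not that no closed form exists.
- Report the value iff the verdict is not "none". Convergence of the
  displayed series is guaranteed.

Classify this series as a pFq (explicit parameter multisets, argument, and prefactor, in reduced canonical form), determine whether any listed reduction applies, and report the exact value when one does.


Key step: from the first term -\frac{6}{7}: (1)_k (prefactor -6/7) is k! itself.
Step ratio: r(k) = 1 * (k-3) (k-\frac{7}{4}) / [(k+\frac{4}{3}) (k+1)] ; factor over Q: parameters, x = 1, and C = -\frac{6}{7}.

This is -\frac{6}{7} * 2F1(-3, -\frac{7}{4}; \frac{4}{3}; 1) in reduced canonical form. Verdict (x = 1): Chu-Vandermonde (I2) applies (terminating 2F1 at x = 1 with n = 3, b = -7/4, c = \frac{4}{3}). Value: -\frac{6771}{1280}.


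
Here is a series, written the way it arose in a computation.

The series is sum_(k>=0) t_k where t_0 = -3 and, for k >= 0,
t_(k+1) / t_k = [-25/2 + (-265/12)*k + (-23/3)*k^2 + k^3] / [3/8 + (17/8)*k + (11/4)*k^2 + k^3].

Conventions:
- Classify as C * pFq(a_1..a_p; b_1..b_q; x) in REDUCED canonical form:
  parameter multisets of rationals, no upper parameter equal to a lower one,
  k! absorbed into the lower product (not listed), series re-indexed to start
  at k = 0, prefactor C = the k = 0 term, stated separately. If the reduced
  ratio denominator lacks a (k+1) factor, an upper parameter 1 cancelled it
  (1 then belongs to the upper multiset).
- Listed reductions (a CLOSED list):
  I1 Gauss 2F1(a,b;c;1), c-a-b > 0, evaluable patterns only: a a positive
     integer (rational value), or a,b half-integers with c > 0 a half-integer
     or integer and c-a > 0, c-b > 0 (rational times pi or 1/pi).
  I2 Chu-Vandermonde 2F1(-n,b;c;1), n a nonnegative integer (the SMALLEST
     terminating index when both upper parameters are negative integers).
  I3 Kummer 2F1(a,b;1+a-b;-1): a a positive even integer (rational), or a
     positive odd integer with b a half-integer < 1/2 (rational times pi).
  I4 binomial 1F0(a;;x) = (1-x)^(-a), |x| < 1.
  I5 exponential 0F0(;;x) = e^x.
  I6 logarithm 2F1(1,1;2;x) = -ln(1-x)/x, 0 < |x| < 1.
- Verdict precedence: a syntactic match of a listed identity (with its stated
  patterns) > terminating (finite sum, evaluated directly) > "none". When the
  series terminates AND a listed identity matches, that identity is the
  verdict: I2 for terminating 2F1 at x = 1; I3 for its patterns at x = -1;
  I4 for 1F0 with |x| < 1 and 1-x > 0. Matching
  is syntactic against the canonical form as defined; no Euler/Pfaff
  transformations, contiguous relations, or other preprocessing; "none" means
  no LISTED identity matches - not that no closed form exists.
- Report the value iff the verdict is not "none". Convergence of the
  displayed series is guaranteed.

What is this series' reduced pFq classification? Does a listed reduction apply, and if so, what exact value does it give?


First insight: t_0 = -3 here, and the ratio is unreduced: k + 3/2 divides both sides (prefactor -3).
Ratio: r(k) = 1 * (k-10) (k+5/6) / [(k+1/4) (k+1)] - rational in k. x = 1; t_0 = -3; negate the roots.

This is -3 * 2F1(-10, 5/6; 1/4; 1) in reduced canonical form. Verdict: Vandermonde's identity (I2) matches (terminating 2F1 at x = 1 with n = 10, b = 5/6, c = 1/4). Value: 136731679/294949755.


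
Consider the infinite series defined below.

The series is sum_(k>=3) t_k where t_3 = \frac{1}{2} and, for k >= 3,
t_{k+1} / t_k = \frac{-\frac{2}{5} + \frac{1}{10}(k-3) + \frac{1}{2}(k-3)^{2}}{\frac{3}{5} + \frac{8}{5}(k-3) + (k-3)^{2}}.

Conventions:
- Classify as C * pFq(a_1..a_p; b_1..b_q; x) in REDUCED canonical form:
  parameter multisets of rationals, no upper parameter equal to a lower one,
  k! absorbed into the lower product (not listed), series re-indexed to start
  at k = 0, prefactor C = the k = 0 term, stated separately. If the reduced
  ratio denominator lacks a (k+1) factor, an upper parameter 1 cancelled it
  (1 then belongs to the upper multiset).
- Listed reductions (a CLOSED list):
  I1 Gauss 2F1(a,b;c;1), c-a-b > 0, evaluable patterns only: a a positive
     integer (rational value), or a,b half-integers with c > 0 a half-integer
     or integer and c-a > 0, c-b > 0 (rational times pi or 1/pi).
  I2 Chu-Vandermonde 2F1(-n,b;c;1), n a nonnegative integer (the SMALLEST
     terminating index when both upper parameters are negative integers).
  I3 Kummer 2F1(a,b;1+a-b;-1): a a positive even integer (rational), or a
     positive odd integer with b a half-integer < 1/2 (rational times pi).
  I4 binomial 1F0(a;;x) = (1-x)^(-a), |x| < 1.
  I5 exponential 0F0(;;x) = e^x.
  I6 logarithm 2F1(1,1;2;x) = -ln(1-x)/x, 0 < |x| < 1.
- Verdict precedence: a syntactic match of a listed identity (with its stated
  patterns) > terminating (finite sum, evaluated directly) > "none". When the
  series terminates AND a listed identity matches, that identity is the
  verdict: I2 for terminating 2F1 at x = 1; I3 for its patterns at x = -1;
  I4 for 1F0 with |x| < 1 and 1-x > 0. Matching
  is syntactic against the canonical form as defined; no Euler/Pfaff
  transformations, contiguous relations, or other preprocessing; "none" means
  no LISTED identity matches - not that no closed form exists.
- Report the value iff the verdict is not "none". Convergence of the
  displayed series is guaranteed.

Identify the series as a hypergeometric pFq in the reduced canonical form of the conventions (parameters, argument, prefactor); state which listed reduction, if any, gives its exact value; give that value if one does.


Canonical form: C = \frac{1}{2} times 2F1 with upper {-\frac{4}{5}, 1}, lower {\frac{3}{5}}, x = \frac{1}{2}. Verdict: none - this 2F1 at x = \frac{1}{2} matches no listed pattern, and upper {-\frac{4}{5}, 1} holds no stopper.

First insight: from the first term \frac{1}{2}: roots of the ratio polynomials (prefactor 1/2) are the negated parameters.
Ratio: r(k) = \frac{1}{2} * (k-\frac{4}{5}) (k+1) / [(k+\frac{3}{5}) (k+1)] ; factor over Q: parameters, x = \frac{1}{2}, and C = \frac{1}{2}.


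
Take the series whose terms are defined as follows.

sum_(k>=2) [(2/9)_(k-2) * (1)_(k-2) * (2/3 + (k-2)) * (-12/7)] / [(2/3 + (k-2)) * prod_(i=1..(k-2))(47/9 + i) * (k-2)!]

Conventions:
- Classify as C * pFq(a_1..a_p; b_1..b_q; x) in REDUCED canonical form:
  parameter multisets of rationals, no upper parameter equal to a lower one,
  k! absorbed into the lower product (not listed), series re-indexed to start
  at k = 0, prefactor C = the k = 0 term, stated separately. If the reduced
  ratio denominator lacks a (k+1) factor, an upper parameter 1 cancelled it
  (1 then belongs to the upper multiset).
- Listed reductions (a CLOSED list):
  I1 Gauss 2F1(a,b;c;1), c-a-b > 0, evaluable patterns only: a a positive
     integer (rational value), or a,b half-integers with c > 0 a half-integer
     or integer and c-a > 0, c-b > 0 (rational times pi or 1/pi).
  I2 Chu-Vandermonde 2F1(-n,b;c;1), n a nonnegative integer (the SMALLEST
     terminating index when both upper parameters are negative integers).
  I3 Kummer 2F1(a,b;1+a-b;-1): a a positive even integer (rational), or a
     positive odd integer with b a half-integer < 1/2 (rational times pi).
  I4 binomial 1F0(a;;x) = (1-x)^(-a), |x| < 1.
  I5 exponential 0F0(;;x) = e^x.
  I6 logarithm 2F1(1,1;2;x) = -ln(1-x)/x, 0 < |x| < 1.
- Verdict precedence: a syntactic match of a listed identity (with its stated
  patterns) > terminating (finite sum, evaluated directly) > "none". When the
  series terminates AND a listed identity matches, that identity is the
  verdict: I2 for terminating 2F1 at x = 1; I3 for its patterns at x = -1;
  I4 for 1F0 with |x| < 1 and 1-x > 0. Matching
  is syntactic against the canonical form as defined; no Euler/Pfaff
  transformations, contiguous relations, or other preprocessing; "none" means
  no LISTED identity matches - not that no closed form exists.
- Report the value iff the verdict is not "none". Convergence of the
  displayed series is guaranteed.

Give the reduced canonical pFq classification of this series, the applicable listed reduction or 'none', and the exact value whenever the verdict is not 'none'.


Canonical form: C = -12/7 times 2F1 with upper {2/9, 1}, lower {56/9}, x = 1. Verdict (x = 1): Gauss (I1, integer-parameter pattern) applies (x = 1: the Gamma ratio telescopes since c-a-b = 5 > 0 and a = 1 in Z>0). Sum: -188/105.

Key observation: x = 1 and the factor k + 2/3 cancels (top and bottom), leaving prefactor -12/7.
Adjacent-term ratio: r(k) = 1 * (k+2/9) (k+1) / [(k+56/9) (k+1)] - rational; roots negated = parameters, x = 1, C = -12/7.


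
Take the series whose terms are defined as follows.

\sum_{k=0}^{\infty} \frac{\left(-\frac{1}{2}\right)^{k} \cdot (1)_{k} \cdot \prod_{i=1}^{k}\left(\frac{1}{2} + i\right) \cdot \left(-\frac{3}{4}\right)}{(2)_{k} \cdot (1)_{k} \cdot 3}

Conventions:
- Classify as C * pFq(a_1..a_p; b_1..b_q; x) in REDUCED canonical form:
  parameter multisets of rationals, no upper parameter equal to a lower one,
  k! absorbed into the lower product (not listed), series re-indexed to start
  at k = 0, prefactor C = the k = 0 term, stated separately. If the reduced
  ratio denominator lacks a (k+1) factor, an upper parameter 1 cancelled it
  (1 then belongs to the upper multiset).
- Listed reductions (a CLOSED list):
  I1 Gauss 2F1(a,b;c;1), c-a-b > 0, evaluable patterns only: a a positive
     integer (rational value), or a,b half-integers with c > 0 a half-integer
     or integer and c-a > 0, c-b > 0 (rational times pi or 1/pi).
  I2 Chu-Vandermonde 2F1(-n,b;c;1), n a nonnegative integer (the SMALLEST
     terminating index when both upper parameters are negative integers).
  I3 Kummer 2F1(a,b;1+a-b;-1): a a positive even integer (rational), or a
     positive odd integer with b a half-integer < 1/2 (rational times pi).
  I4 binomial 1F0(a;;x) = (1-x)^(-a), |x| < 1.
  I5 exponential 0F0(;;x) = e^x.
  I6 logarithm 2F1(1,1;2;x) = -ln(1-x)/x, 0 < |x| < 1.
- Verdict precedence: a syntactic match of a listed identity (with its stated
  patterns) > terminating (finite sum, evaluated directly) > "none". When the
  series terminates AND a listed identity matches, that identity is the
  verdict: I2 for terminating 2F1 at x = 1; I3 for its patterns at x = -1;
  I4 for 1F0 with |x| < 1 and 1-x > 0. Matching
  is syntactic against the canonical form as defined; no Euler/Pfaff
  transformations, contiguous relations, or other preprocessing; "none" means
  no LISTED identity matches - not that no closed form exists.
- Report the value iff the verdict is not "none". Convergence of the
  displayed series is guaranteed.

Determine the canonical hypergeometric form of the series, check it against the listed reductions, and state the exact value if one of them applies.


Reduced: x = -\frac{1}{2}, 2F1, upper = {1, \frac{3}{2}}, lower = {2}, C = -\frac{1}{4}. Verdict: none. Every listed pattern misses the 2F1 form at -\frac{1}{2}, upper {1, \frac{3}{2}}.

Structural cue: from the first term -\frac{1}{4}: the constant factors (C = -1/4, x = -1/2) combine into one prefactor.
Term ratio: r(k) = -\frac{1}{2} * (k+1) (k+\frac{3}{2}) / [(k+2) (k+1)] - rational in k, leading ratio -\frac{1}{2}; with t_0 = -\frac{1}{4}, classification follows.


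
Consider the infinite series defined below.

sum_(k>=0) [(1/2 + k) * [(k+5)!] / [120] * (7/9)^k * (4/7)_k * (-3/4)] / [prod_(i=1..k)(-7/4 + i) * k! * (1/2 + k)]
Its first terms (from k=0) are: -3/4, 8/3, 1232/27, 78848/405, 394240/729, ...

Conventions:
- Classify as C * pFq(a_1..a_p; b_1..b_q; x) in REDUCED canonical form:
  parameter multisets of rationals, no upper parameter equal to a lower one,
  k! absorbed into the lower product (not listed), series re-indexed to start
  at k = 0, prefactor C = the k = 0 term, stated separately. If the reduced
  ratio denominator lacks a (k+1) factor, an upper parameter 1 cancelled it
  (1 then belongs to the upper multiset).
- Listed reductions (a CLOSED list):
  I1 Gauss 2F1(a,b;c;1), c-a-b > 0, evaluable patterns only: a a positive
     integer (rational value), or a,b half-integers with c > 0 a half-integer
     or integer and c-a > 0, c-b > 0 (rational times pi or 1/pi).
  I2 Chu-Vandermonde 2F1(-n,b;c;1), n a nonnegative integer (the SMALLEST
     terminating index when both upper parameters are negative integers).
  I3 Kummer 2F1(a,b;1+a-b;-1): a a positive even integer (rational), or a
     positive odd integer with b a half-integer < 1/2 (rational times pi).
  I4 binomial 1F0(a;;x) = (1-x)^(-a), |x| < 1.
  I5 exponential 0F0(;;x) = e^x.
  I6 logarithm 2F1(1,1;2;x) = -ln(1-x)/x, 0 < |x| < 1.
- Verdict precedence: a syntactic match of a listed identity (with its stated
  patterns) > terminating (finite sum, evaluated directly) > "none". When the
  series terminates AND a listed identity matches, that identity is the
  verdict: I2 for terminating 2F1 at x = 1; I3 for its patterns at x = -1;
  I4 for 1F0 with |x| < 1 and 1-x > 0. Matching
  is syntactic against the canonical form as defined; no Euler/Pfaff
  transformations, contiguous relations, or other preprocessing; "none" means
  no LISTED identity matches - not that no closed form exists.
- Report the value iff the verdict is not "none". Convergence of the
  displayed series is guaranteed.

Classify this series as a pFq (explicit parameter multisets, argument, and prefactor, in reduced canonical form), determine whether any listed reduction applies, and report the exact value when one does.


The series (x = 7/9) is 2F1: upper {4/7, 6}, lower {-3/4}, prefactor -3/4. Verdict: no listed reduction: x = 7/9 and upper {4/7, 6} fail every I1-I6 pattern.

First insight: with t_0 = -3/4, the lower running product (C = -3/4) is a rising factorial.
Consecutive-term ratio: r(k) = (7/9) * (k+4/7) (k+6) / [(k-3/4) (k+1)] ; factor over Q: parameters, x = (7/9), and C = -3/4.


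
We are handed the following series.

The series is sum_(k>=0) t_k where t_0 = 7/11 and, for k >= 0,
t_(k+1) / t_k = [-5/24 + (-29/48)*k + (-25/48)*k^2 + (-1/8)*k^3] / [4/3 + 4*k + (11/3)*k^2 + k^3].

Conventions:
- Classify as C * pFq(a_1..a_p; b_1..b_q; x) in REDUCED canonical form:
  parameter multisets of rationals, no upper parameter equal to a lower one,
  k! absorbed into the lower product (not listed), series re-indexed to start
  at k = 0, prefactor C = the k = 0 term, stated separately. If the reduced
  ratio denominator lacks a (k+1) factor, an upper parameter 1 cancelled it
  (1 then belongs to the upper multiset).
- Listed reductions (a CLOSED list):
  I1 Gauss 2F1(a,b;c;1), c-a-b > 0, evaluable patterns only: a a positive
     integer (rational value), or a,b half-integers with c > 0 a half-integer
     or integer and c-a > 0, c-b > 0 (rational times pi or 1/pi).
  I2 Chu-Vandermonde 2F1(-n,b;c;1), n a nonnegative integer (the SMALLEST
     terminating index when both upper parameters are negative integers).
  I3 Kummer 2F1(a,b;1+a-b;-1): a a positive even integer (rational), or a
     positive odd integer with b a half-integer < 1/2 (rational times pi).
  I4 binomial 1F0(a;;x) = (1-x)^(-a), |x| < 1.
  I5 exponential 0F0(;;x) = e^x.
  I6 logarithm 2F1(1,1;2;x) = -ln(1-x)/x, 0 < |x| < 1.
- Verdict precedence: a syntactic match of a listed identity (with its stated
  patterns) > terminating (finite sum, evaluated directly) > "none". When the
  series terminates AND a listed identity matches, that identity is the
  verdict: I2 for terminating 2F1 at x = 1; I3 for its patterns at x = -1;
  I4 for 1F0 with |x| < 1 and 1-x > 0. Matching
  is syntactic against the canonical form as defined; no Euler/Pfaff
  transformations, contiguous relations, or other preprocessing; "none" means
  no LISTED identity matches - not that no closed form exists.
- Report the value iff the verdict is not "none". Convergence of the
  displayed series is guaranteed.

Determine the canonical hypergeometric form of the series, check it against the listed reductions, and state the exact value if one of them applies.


Key observation: with t_0 = 7/11, the expanded ratio factors over Q; prefactor 7/11, roots give parameters.
Ratio: r(k) = (-1/8) * (k+1) (k+5/2) / [(k+2) (k+1)] - poly over poly, x = (-1/8) from leading terms; C = 7/11 at k = 0.

Canonical form: C = 7/11 times 2F1 with upper {1, 5/2}, lower {2}, x = -1/8. Verdict: none - at argument -1/8 the multisets {1, 5/2} ; {2} match no listed identity.


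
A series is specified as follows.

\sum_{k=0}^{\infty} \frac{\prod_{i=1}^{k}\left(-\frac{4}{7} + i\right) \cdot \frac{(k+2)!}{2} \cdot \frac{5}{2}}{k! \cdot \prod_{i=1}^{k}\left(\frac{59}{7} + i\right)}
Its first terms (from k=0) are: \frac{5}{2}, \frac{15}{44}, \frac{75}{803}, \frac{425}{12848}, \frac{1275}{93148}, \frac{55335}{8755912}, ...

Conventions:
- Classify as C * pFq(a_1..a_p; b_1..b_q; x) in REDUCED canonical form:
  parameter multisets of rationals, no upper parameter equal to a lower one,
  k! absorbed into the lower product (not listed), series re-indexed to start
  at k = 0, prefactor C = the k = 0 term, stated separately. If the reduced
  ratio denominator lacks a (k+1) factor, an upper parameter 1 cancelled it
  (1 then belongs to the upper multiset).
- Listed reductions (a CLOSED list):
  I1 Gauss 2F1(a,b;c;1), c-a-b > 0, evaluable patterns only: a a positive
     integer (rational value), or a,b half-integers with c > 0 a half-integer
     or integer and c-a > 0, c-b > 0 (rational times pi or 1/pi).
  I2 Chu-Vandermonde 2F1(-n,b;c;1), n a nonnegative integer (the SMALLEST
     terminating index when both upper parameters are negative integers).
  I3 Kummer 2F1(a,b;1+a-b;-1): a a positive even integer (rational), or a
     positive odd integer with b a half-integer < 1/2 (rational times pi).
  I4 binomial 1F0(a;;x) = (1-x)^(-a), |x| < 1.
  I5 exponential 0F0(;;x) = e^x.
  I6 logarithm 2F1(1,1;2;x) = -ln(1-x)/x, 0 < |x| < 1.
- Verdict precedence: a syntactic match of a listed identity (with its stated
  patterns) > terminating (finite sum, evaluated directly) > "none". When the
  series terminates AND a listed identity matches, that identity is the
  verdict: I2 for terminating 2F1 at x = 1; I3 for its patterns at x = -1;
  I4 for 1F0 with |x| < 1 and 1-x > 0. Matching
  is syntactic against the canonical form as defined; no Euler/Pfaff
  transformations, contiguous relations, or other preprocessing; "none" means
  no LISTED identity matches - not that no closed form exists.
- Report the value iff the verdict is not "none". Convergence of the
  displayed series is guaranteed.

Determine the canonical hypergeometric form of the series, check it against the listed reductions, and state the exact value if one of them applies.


Canonical form: C = \frac{5}{2} times 2F1 with upper {\frac{3}{7}, 3}, lower {\frac{66}{7}}, x = 1. Verdict at x = 1: Gauss's theorem (I1) matches (x = 1: the Gamma ratio telescopes since c-a-b = 6 > 0 and a = 3 in Z>0). Value: \frac{57525}{19208}.

The tell: with t_0 = \frac{5}{2}, the lower running product (C = 5/2) is a rising factorial.
Term ratio: r(k) = 1 * (k+\frac{3}{7}) (k+3) / [(k+\frac{66}{7}) (k+1)] - rational in k. x = 1; t_0 = \frac{5}{2}; negate the roots.


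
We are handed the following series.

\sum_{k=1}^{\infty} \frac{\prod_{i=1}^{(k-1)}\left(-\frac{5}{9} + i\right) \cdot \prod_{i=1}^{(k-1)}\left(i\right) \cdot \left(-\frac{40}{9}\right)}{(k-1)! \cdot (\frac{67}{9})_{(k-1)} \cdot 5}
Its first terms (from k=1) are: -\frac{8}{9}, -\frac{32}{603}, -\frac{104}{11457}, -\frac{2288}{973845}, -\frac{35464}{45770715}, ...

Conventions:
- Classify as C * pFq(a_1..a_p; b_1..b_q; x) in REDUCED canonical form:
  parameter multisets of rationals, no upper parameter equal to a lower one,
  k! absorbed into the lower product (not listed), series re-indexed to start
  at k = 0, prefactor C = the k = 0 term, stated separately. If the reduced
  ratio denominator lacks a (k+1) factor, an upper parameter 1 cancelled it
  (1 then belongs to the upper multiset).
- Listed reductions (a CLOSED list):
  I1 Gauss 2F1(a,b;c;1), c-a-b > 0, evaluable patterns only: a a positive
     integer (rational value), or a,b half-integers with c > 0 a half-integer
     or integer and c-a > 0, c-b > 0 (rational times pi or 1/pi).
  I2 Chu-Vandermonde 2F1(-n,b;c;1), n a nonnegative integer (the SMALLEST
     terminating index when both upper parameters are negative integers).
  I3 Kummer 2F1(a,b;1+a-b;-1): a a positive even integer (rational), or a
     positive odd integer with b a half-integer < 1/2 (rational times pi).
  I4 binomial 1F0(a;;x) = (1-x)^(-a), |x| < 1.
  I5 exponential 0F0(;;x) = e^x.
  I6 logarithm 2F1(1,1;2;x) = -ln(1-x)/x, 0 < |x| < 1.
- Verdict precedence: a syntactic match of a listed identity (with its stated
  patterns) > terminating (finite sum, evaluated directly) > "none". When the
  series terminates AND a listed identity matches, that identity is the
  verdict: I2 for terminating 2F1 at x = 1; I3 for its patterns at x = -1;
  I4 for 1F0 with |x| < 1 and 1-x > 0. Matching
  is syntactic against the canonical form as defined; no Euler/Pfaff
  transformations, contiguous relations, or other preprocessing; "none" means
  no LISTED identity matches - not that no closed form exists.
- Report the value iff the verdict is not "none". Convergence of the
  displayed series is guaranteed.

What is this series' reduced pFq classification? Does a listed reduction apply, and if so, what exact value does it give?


The series (x = 1) is 2F1: upper {\frac{4}{9}, 1}, lower {\frac{67}{9}}, prefactor -\frac{8}{9}. Verdict: Gauss (I1, integer-parameter pattern) matches (x = 1: the Gamma ratio telescopes since c-a-b = 6 > 0 and a = 1 in Z>0). Value: -\frac{232}{243}.

First insight: x = 1 and the running product (C = -8/9, x = 1) telescopes to a rising factorial.
Term ratio: r(k) = 1 * (k+\frac{4}{9}) (k+1) / [(k+\frac{67}{9}) (k+1)] ; factor over Q: parameters, x = 1, and C = -\frac{8}{9}.


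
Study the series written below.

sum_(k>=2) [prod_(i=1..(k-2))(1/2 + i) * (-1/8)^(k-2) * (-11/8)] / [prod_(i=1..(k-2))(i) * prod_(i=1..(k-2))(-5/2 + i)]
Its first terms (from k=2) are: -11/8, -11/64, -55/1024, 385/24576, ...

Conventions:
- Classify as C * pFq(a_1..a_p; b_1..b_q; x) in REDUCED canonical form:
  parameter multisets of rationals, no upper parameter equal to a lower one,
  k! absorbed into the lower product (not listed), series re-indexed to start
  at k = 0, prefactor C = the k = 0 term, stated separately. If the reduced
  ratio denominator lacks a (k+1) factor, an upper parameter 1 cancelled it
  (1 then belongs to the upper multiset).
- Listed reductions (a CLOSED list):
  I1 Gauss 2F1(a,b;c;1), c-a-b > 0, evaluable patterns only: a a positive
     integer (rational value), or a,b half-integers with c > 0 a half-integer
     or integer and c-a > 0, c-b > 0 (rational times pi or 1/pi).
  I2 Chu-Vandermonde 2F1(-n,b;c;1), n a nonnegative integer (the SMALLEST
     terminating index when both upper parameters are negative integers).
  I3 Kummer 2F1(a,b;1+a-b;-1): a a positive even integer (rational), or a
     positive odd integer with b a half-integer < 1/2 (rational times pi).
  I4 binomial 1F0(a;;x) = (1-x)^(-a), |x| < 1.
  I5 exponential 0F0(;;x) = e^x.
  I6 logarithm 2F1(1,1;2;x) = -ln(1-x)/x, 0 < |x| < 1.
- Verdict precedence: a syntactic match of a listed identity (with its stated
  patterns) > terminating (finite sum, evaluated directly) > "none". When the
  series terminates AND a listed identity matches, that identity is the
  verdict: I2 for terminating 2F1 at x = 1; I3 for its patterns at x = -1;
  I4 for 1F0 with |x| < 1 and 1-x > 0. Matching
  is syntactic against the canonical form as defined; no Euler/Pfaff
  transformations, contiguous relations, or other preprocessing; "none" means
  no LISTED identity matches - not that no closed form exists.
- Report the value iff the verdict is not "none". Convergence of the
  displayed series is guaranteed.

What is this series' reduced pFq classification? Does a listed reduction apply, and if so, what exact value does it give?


At argument -1/8: a 1F1 with upper {3/2}, lower {-3/2}, scaled by C = -11/8. Verdict: none (x = -1/8): each listed identity misses the multisets {3/2} ; {-3/2}.

The tell: t_0 = -11/8 here, and the product of the first k integers (prefactor -11/8) is k!.
Ratio: r(k) = (-1/8) * (k+3/2) / [(k-3/2) (k+1)] - poly over poly, x = (-1/8) from leading terms; C = -11/8 at k = 0.


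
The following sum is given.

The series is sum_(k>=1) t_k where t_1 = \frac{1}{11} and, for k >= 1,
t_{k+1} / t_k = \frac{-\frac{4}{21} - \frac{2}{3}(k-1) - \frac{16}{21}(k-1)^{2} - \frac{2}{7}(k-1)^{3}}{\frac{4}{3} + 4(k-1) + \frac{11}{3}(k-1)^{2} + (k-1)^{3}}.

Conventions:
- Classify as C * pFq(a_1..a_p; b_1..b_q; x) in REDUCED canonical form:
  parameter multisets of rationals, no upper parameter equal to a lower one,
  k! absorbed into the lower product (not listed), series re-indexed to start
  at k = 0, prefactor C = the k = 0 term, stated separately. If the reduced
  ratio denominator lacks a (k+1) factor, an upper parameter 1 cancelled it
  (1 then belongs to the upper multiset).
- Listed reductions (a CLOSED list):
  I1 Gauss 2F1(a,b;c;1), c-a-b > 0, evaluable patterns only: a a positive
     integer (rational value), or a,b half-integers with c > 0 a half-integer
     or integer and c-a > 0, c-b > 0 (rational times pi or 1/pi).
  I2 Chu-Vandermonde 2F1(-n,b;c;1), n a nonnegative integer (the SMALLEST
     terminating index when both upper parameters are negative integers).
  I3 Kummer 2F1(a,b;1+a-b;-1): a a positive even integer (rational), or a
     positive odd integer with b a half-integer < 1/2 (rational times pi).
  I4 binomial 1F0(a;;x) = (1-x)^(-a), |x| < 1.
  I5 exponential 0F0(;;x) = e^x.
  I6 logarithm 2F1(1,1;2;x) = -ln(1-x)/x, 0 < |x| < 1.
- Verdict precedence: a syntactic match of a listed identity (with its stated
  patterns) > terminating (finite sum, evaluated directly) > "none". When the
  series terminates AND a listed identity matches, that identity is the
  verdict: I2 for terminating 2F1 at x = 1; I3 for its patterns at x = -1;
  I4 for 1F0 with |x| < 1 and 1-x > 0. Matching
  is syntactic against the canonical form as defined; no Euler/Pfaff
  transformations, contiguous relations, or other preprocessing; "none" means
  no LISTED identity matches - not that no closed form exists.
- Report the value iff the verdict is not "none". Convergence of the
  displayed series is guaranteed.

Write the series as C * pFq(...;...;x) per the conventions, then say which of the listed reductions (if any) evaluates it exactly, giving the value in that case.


Key observation: with t_0 = \frac{1}{11}, factor the ratio over Q (C = 1/11): negated roots = parameters.
Step ratio: r(k) = -\frac{2}{7} * (k+1) (k+1) / [(k+2) (k+1)] - rational in k, leading ratio -\frac{2}{7}; with t_0 = \frac{1}{11}, classification follows.

Reduced: x = -\frac{2}{7}, 2F1, upper = {1, 1}, lower = {2}, C = \frac{1}{11}. Verdict: the logarithmic series (I6) matches (the logarithm: parameters (1,1;2), x = -\frac{2}{7}). Value: \frac{7}{22} \cdot \ln\left(\frac{9}{7}\right).


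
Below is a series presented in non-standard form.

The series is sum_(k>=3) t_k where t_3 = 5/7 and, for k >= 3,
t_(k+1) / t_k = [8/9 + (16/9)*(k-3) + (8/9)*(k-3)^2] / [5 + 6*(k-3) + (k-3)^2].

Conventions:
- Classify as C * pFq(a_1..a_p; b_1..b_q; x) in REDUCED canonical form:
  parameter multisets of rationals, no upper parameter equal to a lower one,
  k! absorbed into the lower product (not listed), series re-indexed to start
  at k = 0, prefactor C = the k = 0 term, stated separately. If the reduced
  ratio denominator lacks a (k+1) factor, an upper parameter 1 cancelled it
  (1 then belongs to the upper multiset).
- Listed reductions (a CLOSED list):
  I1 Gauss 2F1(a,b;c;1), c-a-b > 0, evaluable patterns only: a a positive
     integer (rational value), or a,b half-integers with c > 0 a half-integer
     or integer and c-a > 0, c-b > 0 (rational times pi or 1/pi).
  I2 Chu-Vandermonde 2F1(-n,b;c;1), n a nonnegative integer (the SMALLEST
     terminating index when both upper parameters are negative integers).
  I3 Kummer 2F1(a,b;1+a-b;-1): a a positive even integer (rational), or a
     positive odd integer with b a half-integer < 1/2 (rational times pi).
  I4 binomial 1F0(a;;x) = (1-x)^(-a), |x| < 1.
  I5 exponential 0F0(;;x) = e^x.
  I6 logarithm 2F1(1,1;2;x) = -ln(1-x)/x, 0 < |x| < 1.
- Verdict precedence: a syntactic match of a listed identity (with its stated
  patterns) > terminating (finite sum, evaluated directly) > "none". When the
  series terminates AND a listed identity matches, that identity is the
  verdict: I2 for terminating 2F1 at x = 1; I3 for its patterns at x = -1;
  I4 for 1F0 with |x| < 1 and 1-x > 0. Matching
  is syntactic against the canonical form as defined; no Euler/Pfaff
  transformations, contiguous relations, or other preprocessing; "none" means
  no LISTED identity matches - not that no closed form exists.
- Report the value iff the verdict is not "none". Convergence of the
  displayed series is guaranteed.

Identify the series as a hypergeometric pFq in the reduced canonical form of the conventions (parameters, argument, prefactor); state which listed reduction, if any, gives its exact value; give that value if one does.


x = 8/9 here; the reduced form reads 2F1, upper {1, 1}, lower {5}, C = 5/7. Verdict: none (x = 8/9): each listed identity misses the multisets {1, 1} ; {5}.

Key observation: t_0 being 5/7, roots of the ratio polynomials (C = 5/7, x = 8/9) are the negated parameters.
Ratio: r(k) = (8/9) * (k+1) (k+1) / [(k+5) (k+1)] ; factor over Q: parameters, x = (8/9), and C = 5/7.


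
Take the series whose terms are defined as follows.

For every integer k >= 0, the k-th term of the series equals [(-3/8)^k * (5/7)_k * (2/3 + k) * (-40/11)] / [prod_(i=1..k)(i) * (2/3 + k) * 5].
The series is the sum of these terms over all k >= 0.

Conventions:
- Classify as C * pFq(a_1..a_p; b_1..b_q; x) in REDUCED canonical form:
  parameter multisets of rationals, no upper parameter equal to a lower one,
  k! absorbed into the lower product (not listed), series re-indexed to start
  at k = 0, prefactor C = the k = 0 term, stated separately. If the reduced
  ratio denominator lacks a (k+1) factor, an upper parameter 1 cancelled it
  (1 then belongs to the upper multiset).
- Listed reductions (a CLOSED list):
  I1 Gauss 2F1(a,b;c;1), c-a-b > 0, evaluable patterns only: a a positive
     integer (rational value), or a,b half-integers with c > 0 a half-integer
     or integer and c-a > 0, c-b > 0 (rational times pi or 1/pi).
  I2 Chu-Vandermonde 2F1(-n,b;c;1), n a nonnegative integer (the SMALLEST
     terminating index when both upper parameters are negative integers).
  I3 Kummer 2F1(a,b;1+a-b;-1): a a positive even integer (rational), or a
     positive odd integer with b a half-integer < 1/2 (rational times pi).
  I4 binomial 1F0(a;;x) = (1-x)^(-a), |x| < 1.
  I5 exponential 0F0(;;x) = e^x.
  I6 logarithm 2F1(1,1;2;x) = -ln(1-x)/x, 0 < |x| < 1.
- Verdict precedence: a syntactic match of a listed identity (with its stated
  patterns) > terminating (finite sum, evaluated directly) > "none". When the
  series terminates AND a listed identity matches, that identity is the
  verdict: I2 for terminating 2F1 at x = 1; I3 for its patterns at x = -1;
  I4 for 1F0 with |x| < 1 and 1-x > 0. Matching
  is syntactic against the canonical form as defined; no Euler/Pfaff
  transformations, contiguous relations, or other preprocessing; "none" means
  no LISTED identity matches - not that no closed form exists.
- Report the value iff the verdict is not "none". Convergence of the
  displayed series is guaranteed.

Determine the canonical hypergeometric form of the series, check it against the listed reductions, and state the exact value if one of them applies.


Key step: from the first term -8/11: the constant factors (prefactor -8/11) combine into one prefactor.
Step ratio: r(k) = (-3/8) * (k+5/7) / [(k+1)] - rational; roots negated = parameters, x = (-3/8), C = -8/11.

x = -3/8 here; the reduced form reads 1F0, upper {5/7}, lower {-}, C = -8/11. Verdict: the I4 binomial reduction fires (the 1F0 binomial series: exponent -5/7, x = -3/8). Exact value: (-8/11) * (11/8)^(-5/7).
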